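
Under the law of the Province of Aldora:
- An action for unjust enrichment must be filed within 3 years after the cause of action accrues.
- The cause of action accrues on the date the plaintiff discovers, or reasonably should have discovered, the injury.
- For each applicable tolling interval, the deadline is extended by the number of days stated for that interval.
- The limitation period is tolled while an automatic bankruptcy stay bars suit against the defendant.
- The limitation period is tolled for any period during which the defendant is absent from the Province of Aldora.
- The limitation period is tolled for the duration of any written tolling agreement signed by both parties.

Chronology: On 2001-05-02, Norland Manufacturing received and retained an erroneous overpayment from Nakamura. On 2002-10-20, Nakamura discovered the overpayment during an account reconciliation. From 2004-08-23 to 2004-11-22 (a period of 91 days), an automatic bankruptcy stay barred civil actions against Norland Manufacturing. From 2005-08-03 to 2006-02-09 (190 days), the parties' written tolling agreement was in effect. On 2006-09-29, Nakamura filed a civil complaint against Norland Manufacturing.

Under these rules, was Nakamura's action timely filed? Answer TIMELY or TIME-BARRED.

Under the discovery rule, the claim accrued on 2002-10-20, when Nakamura discovered the injury — not on the 2001-05-02 date of the underlying act.
3 years from 2002-10-20 is 2005-10-20.
The period was tolled for 91 days by the automatic bankruptcy stay (2004-08-23 to 2004-11-22), pushing the deadline to 2006-01-19.
The written tolling agreement from 2005-08-03 to 2006-02-09 tolled the period for 190 days, extending the deadline to 2006-07-28.
Filing on 2006-09-29 missed the 2006-07-28 deadline — the action is time-barred.

TIME-BARRED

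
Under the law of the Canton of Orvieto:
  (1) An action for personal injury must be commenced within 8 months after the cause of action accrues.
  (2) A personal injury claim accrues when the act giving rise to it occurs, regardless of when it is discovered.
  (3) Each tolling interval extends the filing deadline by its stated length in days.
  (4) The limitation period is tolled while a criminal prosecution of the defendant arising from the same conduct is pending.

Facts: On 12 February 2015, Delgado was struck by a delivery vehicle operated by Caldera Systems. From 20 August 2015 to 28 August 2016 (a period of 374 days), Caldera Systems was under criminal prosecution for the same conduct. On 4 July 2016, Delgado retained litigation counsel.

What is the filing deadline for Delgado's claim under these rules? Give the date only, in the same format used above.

20 October 2016

The limitation period began to run on 12 February 2015.
Adding the 8 months base period to 12 February 2015 gives a deadline of 12 October 2015, before any tolling.
The period was tolled for 374 days by the pending criminal prosecution (20 August 2015 to 28 August 2016), pushing the deadline to 20 October 2016.
The other events in the timeline have no effect on the limitation period under the stated rules.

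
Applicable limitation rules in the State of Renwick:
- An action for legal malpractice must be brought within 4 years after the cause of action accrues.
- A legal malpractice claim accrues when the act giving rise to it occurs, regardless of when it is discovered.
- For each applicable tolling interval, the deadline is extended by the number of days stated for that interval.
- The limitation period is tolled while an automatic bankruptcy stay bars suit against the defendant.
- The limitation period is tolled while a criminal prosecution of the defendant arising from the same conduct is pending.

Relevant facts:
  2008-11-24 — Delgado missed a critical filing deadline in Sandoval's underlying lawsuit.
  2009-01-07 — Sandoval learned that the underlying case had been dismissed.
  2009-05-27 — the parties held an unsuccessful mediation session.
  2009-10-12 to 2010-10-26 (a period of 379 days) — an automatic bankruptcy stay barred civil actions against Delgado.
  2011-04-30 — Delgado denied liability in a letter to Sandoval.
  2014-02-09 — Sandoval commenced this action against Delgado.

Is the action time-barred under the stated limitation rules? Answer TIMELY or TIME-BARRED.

Because the rule ties accrual to occurrence, the claim accrued on 2008-11-24, not on the 2009-01-07 discovery date.
The untolled deadline — 4 years after 2008-11-24 — is 2012-11-24.
Because the automatic bankruptcy stay ran from 2009-10-12 to 2010-10-26, the deadline is extended by 379 days to 2013-12-08.
The other events in the timeline have no effect on the limitation period under the stated rules.
Sandoval filed on 2014-02-09, after the 2013-12-08 deadline, so the action is time-barred.

TIME-BARRED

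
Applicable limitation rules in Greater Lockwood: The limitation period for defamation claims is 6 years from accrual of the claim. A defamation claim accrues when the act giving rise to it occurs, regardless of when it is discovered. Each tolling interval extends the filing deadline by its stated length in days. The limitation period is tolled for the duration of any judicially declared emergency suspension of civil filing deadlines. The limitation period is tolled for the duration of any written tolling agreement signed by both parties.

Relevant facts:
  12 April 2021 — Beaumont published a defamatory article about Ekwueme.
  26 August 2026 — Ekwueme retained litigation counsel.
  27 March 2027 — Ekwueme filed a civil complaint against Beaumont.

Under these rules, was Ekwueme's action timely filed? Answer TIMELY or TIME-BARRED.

TIMELY

The limitation period began to run on 12 April 2021.
Adding the 6 years base period to 12 April 2021 gives a deadline of 12 April 2027, before any tolling.
Nothing else in the chronology tolls or restarts the period.
The 27 March 2027 filing precedes the 12 April 2027 deadline; the claim is timely.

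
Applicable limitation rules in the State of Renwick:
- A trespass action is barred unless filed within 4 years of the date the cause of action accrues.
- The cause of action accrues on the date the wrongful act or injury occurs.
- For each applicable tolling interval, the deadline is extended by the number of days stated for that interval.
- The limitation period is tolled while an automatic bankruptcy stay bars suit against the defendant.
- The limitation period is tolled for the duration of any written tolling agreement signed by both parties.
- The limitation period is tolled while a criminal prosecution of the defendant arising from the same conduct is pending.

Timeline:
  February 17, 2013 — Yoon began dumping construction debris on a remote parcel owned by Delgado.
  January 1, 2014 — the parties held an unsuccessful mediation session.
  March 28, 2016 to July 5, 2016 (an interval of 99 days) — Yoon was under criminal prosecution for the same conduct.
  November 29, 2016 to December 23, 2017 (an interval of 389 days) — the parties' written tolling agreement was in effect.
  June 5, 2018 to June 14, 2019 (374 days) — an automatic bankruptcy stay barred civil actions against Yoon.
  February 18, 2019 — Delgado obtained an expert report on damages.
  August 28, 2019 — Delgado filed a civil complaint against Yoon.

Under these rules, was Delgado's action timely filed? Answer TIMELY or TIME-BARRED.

The limitation period began to run on February 17, 2013.
4 years from February 17, 2013 is February 17, 2017.
The period was tolled for 99 days by the pending criminal prosecution (March 28, 2016 to July 5, 2016), pushing the deadline to May 27, 2017.
The period was tolled for 389 days by the written tolling agreement (November 29, 2016 to December 23, 2017), pushing the deadline to June 20, 2018.
Because the automatic bankruptcy stay ran from June 5, 2018 to June 14, 2019, the deadline is extended by 374 days to June 29, 2019.
None of the other events listed affects the running of the period under the stated rules.
Delgado filed on August 28, 2019, after the June 29, 2019 deadline, so the action is time-barred.

TIME-BARRED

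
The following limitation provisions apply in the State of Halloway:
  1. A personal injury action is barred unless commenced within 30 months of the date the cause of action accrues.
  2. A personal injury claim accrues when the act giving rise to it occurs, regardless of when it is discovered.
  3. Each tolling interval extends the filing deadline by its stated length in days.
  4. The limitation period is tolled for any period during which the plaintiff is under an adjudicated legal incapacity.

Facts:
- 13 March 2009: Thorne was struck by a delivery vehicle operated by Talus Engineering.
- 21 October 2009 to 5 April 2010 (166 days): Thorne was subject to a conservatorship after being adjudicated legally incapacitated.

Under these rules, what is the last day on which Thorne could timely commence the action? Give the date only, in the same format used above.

The claim accrued on 13 March 2009, when the wrongful act occurred.
30 months from 13 March 2009 is 13 September 2011.
Because the plaintiff's legal incapacity ran from 21 October 2009 to 5 April 2010, the deadline is extended by 166 days to 26 February 2012.

26 February 2012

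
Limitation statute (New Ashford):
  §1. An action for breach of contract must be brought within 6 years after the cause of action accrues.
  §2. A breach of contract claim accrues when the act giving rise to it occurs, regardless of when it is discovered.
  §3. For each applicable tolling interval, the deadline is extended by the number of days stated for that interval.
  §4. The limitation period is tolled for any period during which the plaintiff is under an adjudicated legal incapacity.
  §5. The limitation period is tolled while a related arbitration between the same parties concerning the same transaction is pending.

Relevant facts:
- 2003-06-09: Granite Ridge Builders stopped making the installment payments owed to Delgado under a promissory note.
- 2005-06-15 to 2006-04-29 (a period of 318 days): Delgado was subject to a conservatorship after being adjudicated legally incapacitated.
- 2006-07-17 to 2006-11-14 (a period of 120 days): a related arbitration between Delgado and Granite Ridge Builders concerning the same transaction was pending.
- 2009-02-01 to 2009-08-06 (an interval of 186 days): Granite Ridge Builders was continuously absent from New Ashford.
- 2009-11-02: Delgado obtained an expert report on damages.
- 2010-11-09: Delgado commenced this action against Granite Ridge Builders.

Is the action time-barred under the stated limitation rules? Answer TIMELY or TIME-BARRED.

The claim accrued on 2003-06-09, when the wrongful act occurred.
Adding the 6 years base period to 2003-06-09 gives a deadline of 2009-06-09, before any tolling.
The period was tolled for 318 days by the plaintiff's legal incapacity (2005-06-15 to 2006-04-29), pushing the deadline to 2010-04-23.
Because the pending related arbitration ran from 2006-07-17 to 2006-11-14, the deadline is extended by 120 days to 2010-08-21.
The defendant's absence from the jurisdiction from 2009-02-01 to 2009-08-06 does not toll the period, because no stated rule makes the defendant's absence a tolling event.
Nothing else in the chronology tolls or restarts the period.
Filing on 2010-11-09 missed the 2010-08-21 deadline — the action is time-barred.

TIME-BARRED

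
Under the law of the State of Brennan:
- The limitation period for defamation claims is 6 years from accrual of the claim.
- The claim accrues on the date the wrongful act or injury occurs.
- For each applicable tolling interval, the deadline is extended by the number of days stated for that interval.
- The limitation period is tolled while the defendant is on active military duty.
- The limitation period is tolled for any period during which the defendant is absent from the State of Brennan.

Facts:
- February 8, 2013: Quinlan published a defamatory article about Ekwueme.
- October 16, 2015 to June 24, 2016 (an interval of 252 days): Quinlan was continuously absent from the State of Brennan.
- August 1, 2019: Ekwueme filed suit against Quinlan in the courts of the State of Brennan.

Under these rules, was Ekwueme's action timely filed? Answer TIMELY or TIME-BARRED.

The claim accrued on February 8, 2013, when the wrongful act occurred.
The untolled deadline — 6 years after February 8, 2013 — is February 8, 2019.
Because the defendant's absence from the jurisdiction ran from October 16, 2015 to June 24, 2016, the deadline is extended by 252 days to October 18, 2019.
Filing on August 1, 2019 beat the October 18, 2019 deadline — the action is timely.

TIMELY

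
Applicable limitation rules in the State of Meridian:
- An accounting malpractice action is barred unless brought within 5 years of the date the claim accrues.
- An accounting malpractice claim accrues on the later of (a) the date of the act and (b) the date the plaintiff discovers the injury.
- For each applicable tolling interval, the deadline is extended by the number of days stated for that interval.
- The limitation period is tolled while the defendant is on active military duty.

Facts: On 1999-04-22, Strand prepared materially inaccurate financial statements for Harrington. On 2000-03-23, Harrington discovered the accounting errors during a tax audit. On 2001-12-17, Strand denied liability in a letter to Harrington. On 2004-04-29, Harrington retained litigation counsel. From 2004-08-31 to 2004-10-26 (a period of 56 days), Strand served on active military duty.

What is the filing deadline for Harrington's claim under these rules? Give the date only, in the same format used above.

2005-05-18

Taking the later of the act (1999-04-22) and discovery (2000-03-23), the claim accrued on 2000-03-23.
Adding the 5 years base period to 2000-03-23 gives a deadline of 2005-03-23, before any tolling.
Because the defendant's active military service ran from 2004-08-31 to 2004-10-26, the deadline is extended by 56 days to 2005-05-18.
None of the other events listed affects the running of the period under the stated rules.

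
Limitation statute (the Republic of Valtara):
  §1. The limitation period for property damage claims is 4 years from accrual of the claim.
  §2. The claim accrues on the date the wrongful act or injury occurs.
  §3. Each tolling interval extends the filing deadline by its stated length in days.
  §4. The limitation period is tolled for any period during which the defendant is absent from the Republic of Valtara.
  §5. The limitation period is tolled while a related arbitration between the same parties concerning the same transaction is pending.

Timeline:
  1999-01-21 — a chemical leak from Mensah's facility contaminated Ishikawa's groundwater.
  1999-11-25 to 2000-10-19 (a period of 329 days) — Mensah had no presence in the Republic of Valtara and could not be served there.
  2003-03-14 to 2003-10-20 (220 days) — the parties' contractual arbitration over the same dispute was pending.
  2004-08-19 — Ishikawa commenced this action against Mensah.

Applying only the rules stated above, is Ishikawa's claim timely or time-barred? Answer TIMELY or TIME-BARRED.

TIME-BARRED

The claim accrued on 1999-01-21, when the wrongful act occurred.
4 years from 1999-01-21 is 2003-01-21.
Because the defendant's absence from the jurisdiction ran from 1999-11-25 to 2000-10-19, the deadline is extended by 329 days to 2003-12-16.
The period was tolled for 220 days by the pending related arbitration (2003-03-14 to 2003-10-20), pushing the deadline to 2004-07-23.
The 2004-08-19 filing falls after the 2004-07-23 deadline; the claim is time-barred.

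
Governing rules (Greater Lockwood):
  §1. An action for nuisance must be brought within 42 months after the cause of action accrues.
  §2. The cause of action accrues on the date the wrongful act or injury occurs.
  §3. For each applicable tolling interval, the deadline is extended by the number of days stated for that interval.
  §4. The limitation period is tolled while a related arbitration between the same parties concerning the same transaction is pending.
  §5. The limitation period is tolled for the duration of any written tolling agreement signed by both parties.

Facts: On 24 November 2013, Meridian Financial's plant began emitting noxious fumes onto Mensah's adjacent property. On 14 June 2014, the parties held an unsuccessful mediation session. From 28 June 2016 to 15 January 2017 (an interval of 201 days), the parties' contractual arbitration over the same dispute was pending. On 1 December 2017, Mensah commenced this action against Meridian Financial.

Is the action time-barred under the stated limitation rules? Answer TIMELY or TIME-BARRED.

The claim accrued on 24 November 2013, when the wrongful act occurred.
Adding the 42 months base period to 24 November 2013 gives a deadline of 24 May 2017, before any tolling.
Because the pending related arbitration ran from 28 June 2016 to 15 January 2017, the deadline is extended by 201 days to 11 December 2017.
None of the other events listed affects the running of the period under the stated rules.
Mensah filed on 1 December 2017, before the 11 December 2017 deadline, so the action is timely.

TIMELY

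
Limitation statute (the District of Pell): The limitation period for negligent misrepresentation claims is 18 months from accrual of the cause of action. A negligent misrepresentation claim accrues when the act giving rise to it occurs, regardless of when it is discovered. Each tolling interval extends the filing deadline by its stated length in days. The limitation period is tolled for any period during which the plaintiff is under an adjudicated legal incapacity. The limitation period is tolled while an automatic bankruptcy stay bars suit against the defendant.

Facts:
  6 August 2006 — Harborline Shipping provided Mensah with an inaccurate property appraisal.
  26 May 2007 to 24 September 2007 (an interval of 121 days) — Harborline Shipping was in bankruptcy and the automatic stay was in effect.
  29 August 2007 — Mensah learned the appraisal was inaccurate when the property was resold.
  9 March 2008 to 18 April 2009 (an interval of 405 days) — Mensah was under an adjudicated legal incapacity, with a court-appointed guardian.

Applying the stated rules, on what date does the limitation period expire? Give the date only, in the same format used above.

Because the rule ties accrual to occurrence, the claim accrued on 6 August 2006, not on the 29 August 2007 discovery date.
Adding the 18 months base period to 6 August 2006 gives a deadline of 6 February 2008, before any tolling.
The period was tolled for 121 days by the automatic bankruptcy stay (26 May 2007 to 24 September 2007), pushing the deadline to 6 June 2008.
The period was tolled for 405 days by the plaintiff's legal incapacity (9 March 2008 to 18 April 2009), pushing the deadline to 16 July 2009.

16 July 2009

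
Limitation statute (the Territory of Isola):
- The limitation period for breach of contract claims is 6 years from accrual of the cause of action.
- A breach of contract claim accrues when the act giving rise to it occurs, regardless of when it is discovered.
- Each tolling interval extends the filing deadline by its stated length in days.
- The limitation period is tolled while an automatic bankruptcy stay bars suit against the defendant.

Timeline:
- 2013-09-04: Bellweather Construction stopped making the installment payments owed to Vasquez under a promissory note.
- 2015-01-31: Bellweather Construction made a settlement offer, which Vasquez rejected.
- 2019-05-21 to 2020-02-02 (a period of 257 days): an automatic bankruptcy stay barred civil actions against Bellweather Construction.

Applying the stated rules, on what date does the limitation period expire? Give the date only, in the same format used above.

The limitation period began to run on 2013-09-04.
The untolled deadline — 6 years after 2013-09-04 — is 2019-09-04.
The period was tolled for 257 days by the automatic bankruptcy stay (2019-05-21 to 2020-02-02), pushing the deadline to 2020-05-18.
Nothing else in the chronology tolls or restarts the period.

2020-05-18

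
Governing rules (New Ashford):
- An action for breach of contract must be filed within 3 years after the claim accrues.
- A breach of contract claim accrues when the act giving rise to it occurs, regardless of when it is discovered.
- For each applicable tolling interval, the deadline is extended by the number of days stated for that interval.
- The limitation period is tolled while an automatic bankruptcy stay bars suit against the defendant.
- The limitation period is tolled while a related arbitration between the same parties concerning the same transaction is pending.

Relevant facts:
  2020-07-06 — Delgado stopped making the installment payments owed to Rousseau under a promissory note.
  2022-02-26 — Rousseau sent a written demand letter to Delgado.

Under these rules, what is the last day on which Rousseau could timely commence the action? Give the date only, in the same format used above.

2023-07-06

The claim accrued on 2020-07-06, when the wrongful act occurred.
The untolled deadline — 3 years after 2020-07-06 — is 2023-07-06.
None of the other events listed affects the running of the period under the stated rules.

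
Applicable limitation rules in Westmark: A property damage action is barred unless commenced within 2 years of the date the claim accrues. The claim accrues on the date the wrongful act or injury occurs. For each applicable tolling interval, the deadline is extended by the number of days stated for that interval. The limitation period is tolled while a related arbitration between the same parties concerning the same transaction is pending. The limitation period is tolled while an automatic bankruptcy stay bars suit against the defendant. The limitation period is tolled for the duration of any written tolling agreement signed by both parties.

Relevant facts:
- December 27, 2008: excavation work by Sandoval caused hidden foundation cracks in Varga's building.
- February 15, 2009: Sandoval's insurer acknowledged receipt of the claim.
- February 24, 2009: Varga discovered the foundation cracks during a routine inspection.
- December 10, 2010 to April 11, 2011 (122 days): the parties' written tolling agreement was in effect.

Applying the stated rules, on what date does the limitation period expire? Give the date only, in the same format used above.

April 28, 2011

Because the rule ties accrual to occurrence, the claim accrued on December 27, 2008, not on the February 24, 2009 discovery date.
2 years from December 27, 2008 is December 27, 2010.
The written tolling agreement from December 10, 2010 to April 11, 2011 tolled the period for 122 days, extending the deadline to April 28, 2011.
The other events in the timeline have no effect on the limitation period under the stated rules.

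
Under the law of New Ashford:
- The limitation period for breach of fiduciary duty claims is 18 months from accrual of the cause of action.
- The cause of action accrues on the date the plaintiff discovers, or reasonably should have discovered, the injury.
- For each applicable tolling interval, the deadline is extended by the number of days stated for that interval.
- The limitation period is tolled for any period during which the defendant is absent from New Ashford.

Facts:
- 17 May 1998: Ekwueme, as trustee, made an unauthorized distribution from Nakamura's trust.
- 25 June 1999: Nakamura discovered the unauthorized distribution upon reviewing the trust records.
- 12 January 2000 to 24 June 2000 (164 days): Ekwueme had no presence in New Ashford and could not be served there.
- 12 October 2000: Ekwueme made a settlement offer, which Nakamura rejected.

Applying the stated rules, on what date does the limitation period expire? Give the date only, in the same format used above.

7 June 2001

Under the discovery rule, the claim accrued on 25 June 1999, when Nakamura discovered the injury — not on the 17 May 1998 date of the underlying act.
Adding the 18 months base period to 25 June 1999 gives a deadline of 25 December 2000, before any tolling.
The defendant's absence from the jurisdiction from 12 January 2000 to 24 June 2000 tolled the period for 164 days, extending the deadline to 7 June 2001.
The other events in the timeline have no effect on the limitation period under the stated rules.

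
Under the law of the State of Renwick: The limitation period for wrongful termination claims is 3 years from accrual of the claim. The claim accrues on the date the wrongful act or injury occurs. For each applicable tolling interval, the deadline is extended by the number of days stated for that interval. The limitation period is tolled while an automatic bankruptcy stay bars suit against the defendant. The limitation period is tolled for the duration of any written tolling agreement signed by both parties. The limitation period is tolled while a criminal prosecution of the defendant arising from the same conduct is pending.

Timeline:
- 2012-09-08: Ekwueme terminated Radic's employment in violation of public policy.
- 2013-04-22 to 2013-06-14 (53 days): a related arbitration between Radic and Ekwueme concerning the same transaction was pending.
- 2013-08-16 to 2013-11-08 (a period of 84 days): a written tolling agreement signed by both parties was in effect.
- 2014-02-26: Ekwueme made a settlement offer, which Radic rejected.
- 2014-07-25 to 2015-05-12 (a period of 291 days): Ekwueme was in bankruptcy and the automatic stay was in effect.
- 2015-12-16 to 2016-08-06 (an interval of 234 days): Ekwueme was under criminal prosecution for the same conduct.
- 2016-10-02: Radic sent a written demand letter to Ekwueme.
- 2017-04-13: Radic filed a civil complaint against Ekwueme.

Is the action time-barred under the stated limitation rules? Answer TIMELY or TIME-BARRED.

The limitation period began to run on 2012-09-08.
Adding the 3 years base period to 2012-09-08 gives a deadline of 2015-09-08, before any tolling.
The written tolling agreement from 2013-08-16 to 2013-11-08 tolled the period for 84 days, extending the deadline to 2015-12-01.
The period was tolled for 291 days by the automatic bankruptcy stay (2014-07-25 to 2015-05-12), pushing the deadline to 2016-09-17.
The period was tolled for 234 days by the pending criminal prosecution (2015-12-16 to 2016-08-06), pushing the deadline to 2017-05-09.
The pending related arbitration from 2013-04-22 to 2013-06-14 does not toll the period, because no stated rule makes a pending arbitration a tolling event.
Nothing else in the chronology tolls or restarts the period.
The 2017-04-13 filing precedes the 2017-05-09 deadline; the claim is timely.

TIMELY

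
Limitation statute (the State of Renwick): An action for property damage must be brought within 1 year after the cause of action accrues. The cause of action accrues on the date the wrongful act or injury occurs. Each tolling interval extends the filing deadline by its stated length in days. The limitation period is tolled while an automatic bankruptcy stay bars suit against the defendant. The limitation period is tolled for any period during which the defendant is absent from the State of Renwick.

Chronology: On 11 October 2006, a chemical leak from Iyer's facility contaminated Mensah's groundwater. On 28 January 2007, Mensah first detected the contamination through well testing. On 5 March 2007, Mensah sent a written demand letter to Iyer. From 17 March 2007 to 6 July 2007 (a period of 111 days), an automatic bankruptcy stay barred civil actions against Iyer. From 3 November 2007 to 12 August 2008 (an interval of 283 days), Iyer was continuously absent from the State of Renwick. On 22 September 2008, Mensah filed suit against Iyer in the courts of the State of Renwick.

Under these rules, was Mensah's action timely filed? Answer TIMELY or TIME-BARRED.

The claim accrued on 11 October 2006, when the wrongful act occurred; under the stated occurrence rule the 28 January 2007 discovery does not delay accrual.
The untolled deadline — 1 year after 11 October 2006 — is 11 October 2007.
The automatic bankruptcy stay from 17 March 2007 to 6 July 2007 tolled the period for 111 days, extending the deadline to 30 January 2008.
The period was tolled for 283 days by the defendant's absence from the jurisdiction (3 November 2007 to 12 August 2008), pushing the deadline to 8 November 2008.
None of the other events listed affects the running of the period under the stated rules.
Filing on 22 September 2008 beat the 8 November 2008 deadline — the action is timely.

TIMELY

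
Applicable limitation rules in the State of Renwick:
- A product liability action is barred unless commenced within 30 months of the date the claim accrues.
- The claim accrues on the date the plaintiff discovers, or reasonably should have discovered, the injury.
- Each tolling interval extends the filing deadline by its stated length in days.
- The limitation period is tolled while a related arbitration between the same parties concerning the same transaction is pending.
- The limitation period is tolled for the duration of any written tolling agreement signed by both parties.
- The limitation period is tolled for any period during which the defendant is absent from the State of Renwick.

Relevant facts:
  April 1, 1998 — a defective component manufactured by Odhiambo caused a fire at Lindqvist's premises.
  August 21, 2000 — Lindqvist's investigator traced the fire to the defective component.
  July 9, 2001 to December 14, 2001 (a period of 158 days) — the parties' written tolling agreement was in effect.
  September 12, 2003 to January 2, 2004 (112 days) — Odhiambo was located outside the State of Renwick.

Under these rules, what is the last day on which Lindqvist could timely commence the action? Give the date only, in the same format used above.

Accrual is tied to discovery, so the period began on August 21, 2000 rather than on April 1, 1998 when the act occurred.
Adding the 30 months base period to August 21, 2000 gives a deadline of February 21, 2003, before any tolling.
Because the written tolling agreement ran from July 9, 2001 to December 14, 2001, the deadline is extended by 158 days to July 29, 2003.
By the time the defendant's absence from the jurisdiction began on September 12, 2003, the limitation period had already expired on July 29, 2003; that interval cannot revive it.

July 29, 2003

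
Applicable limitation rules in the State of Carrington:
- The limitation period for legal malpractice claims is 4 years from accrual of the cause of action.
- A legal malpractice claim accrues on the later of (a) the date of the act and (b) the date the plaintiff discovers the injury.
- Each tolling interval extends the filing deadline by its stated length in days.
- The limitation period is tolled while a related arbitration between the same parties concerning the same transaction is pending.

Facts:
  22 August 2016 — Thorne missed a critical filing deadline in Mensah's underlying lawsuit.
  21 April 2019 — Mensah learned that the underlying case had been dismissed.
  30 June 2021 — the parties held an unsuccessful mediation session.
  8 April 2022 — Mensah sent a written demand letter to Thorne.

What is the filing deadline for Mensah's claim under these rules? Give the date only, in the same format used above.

21 April 2023

The claim accrued on 21 April 2019 — the later of the 22 August 2016 act and the 21 April 2019 discovery.
Adding the 4 years base period to 21 April 2019 gives a deadline of 21 April 2023, before any tolling.
Nothing else in the chronology tolls or restarts the period.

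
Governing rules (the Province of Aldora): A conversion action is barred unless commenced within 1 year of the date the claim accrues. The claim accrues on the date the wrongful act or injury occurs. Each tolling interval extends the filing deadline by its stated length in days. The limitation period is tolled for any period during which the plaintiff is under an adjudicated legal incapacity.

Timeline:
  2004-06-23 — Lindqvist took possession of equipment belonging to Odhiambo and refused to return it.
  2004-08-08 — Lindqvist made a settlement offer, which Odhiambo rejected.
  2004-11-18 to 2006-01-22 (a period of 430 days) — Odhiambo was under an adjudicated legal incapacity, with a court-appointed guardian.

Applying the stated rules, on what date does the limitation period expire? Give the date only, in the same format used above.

The claim accrued on 2004-06-23, the date of the act.
Adding the 1 year base period to 2004-06-23 gives a deadline of 2005-06-23, before any tolling.
The plaintiff's legal incapacity from 2004-11-18 to 2006-01-22 tolled the period for 430 days, extending the deadline to 2006-08-27.
Nothing else in the chronology tolls or restarts the period.

2006-08-27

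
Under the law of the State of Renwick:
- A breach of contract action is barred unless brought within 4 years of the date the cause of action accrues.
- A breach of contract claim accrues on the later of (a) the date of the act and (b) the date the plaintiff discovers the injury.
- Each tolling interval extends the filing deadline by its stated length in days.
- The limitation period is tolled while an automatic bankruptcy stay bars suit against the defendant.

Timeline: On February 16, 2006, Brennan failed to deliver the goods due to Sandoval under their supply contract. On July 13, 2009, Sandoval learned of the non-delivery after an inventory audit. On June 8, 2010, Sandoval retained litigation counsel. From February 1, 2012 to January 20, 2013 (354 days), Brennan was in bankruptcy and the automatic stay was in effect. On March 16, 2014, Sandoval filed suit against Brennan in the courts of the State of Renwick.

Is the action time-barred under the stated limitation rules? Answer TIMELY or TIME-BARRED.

TIMELY

The claim accrued on July 13, 2009 — the later of the February 16, 2006 act and the July 13, 2009 discovery.
4 years from July 13, 2009 is July 13, 2013.
Because the automatic bankruptcy stay ran from February 1, 2012 to January 20, 2013, the deadline is extended by 354 days to July 2, 2014.
None of the other events listed affects the running of the period under the stated rules.
Filing on March 16, 2014 beat the July 2, 2014 deadline — the action is timely.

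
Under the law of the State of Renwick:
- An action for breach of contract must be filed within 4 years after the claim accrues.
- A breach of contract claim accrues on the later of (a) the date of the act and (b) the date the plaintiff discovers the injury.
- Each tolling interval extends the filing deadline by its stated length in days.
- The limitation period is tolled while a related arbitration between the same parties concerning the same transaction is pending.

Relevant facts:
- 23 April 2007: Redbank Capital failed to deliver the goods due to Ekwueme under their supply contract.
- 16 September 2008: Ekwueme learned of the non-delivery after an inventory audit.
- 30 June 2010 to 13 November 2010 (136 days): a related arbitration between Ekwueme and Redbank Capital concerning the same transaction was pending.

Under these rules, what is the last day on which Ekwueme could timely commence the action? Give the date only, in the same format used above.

30 January 2013

Because discovery on 16 September 2008 post-dates the 23 April 2007 act, accrual under the later-of rule falls on 16 September 2008.
4 years from 16 September 2008 is 16 September 2012.
The pending related arbitration from 30 June 2010 to 13 November 2010 tolled the period for 136 days, extending the deadline to 30 January 2013.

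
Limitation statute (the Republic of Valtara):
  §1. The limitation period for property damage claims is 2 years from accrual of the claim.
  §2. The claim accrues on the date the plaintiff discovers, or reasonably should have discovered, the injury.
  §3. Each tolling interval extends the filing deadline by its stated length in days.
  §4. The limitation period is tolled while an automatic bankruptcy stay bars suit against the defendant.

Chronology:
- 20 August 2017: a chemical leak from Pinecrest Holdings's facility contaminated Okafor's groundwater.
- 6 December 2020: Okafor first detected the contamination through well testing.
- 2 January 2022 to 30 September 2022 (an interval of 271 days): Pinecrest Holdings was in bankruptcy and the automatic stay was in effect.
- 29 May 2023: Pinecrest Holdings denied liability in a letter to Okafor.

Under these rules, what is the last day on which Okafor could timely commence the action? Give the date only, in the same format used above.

3 September 2023

Under the discovery rule, the claim accrued on 6 December 2020, when Okafor discovered the injury — not on the 20 August 2017 date of the underlying act.
2 years from 6 December 2020 is 6 December 2022.
Because the automatic bankruptcy stay ran from 2 January 2022 to 30 September 2022, the deadline is extended by 271 days to 3 September 2023.
The other events in the timeline have no effect on the limitation period under the stated rules.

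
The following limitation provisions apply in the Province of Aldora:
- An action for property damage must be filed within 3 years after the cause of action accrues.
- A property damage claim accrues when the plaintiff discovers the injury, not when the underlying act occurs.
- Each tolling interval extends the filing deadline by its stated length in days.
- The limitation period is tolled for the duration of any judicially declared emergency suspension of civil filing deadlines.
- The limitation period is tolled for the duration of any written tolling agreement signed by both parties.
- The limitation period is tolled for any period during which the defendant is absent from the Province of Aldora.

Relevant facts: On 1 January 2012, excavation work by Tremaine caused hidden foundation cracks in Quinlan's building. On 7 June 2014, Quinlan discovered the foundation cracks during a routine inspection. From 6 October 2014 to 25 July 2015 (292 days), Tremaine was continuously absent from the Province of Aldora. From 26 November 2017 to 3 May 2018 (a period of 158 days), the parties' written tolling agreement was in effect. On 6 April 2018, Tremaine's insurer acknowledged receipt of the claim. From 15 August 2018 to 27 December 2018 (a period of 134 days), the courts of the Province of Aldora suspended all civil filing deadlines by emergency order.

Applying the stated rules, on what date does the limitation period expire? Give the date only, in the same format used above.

The claim did not accrue until Quinlan discovered the injury on 7 June 2014; the 1 January 2012 act date does not start the clock under the stated rule.
3 years from 7 June 2014 is 7 June 2017.
The defendant's absence from the jurisdiction from 6 October 2014 to 25 July 2015 tolled the period for 292 days, extending the deadline to 26 March 2018.
The written tolling agreement from 26 November 2017 to 3 May 2018 tolled the period for 158 days, extending the deadline to 31 August 2018.
The emergency suspension of filing deadlines from 15 August 2018 to 27 December 2018 tolled the period for 134 days, extending the deadline to 12 January 2019.
The other events in the timeline have no effect on the limitation period under the stated rules.

12 January 2019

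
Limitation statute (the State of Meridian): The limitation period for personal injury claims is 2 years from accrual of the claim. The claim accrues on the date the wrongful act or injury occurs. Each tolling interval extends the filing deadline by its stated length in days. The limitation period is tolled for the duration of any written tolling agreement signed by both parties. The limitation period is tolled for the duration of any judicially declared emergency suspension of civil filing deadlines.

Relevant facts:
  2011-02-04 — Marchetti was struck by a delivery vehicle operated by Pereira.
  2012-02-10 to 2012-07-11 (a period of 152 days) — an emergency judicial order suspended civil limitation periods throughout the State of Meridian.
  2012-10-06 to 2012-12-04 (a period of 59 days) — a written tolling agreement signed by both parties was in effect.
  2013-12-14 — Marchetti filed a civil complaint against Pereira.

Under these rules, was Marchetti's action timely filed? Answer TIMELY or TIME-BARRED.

TIME-BARRED

The claim accrued on 2011-02-04, when the wrongful act occurred.
The untolled deadline — 2 years after 2011-02-04 — is 2013-02-04.
The period was tolled for 152 days by the emergency suspension of filing deadlines (2012-02-10 to 2012-07-11), pushing the deadline to 2013-07-06.
The period was tolled for 59 days by the written tolling agreement (2012-10-06 to 2012-12-04), pushing the deadline to 2013-09-03.
Filing on 2013-12-14 missed the 2013-09-03 deadline — the action is time-barred.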